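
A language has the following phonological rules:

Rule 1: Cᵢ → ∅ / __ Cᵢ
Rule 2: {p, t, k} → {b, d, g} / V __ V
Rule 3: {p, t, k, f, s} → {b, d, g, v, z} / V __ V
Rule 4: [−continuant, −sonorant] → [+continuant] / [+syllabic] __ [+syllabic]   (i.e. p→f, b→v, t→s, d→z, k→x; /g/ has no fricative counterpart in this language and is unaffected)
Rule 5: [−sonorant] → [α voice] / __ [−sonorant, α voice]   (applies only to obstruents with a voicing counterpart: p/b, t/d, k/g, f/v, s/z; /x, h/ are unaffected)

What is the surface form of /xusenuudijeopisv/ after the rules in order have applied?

xuzenuuzijeovizv

Rule 1 (degemination): no segment meets the environment; /xusenuudijeopisv/ is unchanged.
Rule 2 (intervocalic voicing): /p/ is a voiceless stop between vowels /o/ and /i/, so it voices to [b]. /xusenuudijeopisv/ → xusenuudijeobisv.
Rule 3 (intervocalic voicing): /s/ is a voiceless obstruent between vowels /u/ and /e/, so it voices to [z]. /xusenuudijeobisv/ → xuzenuudijeobisv.
Rule 4 (intervocalic spirantization): /d/ is a stop between vowels /u/ and /i/, so it spirantizes to the fricative [z]. /b/ is a stop between vowels /o/ and /i/, so it spirantizes to the fricative [v]. /xuzenuudijeobisv/ → xuzenuuzijeovisv.
Rule 5 (regressive voicing assimilation): /s/ precedes the voiced obstruent /v/, so it voices to [z] by assimilation. /xuzenuuzijeovisv/ → xuzenuuzijeovizv.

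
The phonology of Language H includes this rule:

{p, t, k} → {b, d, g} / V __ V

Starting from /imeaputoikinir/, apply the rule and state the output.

/p/ is a voiceless stop between vowels /a/ and /u/, so it voices to [b].
/t/ is a voiceless stop between vowels /u/ and /o/, so it voices to [d].
/k/ is a voiceless stop between vowels /i/ and /i/, so it voices to [g].
Surface form: [imeabudoiginir].

imeabudoiginir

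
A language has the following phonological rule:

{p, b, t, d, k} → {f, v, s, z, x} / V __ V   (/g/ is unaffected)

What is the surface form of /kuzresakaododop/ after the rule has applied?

Scanning /kuzresakaododop/: /k/ at position 1 is not in the conditioning environment; /k/ is a stop between vowels /a/ and /a/, so it spirantizes to the fricative [x]; /d/ is a stop between vowels /o/ and /o/, so it spirantizes to the fricative [z]; /d/ is a stop between vowels /o/ and /o/, so it spirantizes to the fricative [z]; /p/ at position 15 is not in the conditioning environment.
Result: [kuzresaxaozozop].

kuzresaxaozozop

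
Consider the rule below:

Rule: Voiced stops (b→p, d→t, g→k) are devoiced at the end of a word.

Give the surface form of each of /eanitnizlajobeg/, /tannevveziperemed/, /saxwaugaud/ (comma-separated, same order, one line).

eanitnizlajobek, tannevveziperemet, saxwaugaut

/eanitnizlajobeg/: /g/ is a voiced stop in word-final position, so it devoices to [k]. → [eanitnizlajobek].
/tannevveziperemed/: /d/ is a voiced stop in word-final position, so it devoices to [t]. → [tannevveziperemet].
/saxwaugaud/: /d/ is a voiced stop in word-final position, so it devoices to [t]. → [saxwaugaut].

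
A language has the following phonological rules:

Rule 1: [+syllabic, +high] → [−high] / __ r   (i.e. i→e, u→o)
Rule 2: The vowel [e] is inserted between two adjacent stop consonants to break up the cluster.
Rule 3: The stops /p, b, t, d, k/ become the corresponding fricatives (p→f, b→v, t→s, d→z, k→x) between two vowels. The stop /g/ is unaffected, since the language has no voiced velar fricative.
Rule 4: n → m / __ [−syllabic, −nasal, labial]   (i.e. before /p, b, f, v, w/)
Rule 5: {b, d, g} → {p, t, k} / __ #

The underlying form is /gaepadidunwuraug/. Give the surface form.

Rule 1 (pre-rhotic lowering): /u/ is a high vowel immediately before /r/, so it lowers to [o]. /gaepadidunwuraug/ → gaepadidunworaug.
Rule 2 (stop-cluster e-epenthesis): no segment meets the environment; /gaepadidunworaug/ is unchanged.
Rule 3 (intervocalic spirantization): /p/ is a stop between vowels /e/ and /a/, so it spirantizes to the fricative [f]. /d/ is a stop between vowels /a/ and /i/, so it spirantizes to the fricative [z]. /d/ is a stop between vowels /i/ and /u/, so it spirantizes to the fricative [z]. /gaepadidunworaug/ → gaefazizunworaug.
Rule 4 (nasal place assimilation): /n/ precedes the labial consonant /w/, so it assimilates in place to [m]. /gaefazizunworaug/ → gaefazizumworaug.
Rule 5 (final devoicing): /g/ is a voiced stop in word-final position, so it devoices to [k]. /gaefazizumworaug/ → gaefazizumworauk.

gaefazizumworauk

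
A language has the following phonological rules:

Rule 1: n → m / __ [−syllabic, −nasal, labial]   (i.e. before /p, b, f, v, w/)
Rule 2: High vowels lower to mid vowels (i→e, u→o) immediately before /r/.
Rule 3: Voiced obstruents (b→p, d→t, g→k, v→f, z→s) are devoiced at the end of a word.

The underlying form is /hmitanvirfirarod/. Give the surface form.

hmitamverferarot

Rule 1 (nasal place assimilation): /n/ precedes the labial consonant /v/, so it assimilates in place to [m]. /hmitanvirfirarod/ → hmitamvirfirarod.
Rule 2 (pre-rhotic lowering): /i/ is a high vowel immediately before /r/, so it lowers to [e]. /i/ is a high vowel immediately before /r/, so it lowers to [e]. /hmitamvirfirarod/ → hmitamverferarod.
Rule 3 (final devoicing): /d/ is a voiced obstruent in word-final position, so it devoices to [t]. /hmitamverferarod/ → hmitamverferarot.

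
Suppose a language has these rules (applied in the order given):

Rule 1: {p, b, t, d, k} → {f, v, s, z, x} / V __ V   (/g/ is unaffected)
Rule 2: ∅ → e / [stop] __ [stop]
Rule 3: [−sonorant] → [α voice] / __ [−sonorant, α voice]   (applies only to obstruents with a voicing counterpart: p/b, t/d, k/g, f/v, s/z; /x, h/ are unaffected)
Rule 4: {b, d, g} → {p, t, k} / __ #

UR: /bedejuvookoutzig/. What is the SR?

Rule 1 (intervocalic spirantization): /d/ is a stop between vowels /e/ and /e/, so it spirantizes to the fricative [z]. /k/ is a stop between vowels /o/ and /o/, so it spirantizes to the fricative [x]. /bedejuvookoutzig/ → bezejuvooxoutzig.
Rule 2 (stop-cluster e-epenthesis): no segment meets the environment; /bezejuvooxoutzig/ is unchanged.
Rule 3 (regressive voicing assimilation): /t/ precedes the voiced obstruent /z/, so it voices to [d] by assimilation. /bezejuvooxoutzig/ → bezejuvooxoudzig.
Rule 4 (final devoicing): /g/ is a voiced stop in word-final position, so it devoices to [k]. /bezejuvooxoudzig/ → bezejuvooxoudzik.

bezejuvooxoudzik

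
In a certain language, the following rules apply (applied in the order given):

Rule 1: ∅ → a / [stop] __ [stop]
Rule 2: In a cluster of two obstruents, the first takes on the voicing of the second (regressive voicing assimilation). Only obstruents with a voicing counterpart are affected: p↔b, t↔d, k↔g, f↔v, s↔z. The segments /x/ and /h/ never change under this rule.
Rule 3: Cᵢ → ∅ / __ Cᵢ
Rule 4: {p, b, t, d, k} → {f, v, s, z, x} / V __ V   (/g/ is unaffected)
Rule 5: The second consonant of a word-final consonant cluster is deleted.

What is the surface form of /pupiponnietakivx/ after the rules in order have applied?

Rule 1 (stop-cluster a-epenthesis): no segment meets the environment; /pupiponnietakivx/ is unchanged.
Rule 2 (regressive voicing assimilation): /v/ precedes the voiceless obstruent /x/, so it devoices to [f] by assimilation. /pupiponnietakivx/ → pupiponnietakifx.
Rule 3 (degemination): /nn/ is a geminate; the first /n/ deletes. /pupiponnietakifx/ → pupiponietakifx.
Rule 4 (intervocalic spirantization): /p/ is a stop between vowels /u/ and /i/, so it spirantizes to the fricative [f]. /p/ is a stop between vowels /i/ and /o/, so it spirantizes to the fricative [f]. /t/ is a stop between vowels /e/ and /a/, so it spirantizes to the fricative [s]. /k/ is a stop between vowels /a/ and /i/, so it spirantizes to the fricative [x]. /pupiponietakifx/ → pufifoniesaxifx.
Rule 5 (final cluster simplification): /x/ is the second consonant of a word-final cluster /fx/, so it deletes. /pufifoniesaxifx/ → pufifoniesaxif.

pufifoniesaxif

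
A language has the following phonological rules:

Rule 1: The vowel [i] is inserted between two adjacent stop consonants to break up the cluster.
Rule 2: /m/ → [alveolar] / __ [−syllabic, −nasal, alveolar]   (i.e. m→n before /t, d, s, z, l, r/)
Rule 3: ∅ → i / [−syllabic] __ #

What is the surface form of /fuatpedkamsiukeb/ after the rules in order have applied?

Rule 1 (stop-cluster i-epenthesis): /t/ and /p/ form a stop–stop cluster, so [i] is inserted between them. /d/ and /k/ form a stop–stop cluster, so [i] is inserted between them. /fuatpedkamsiukeb/ → fuatipedikamsiukeb.
Rule 2 (nasal place assimilation): /m/ precedes the alveolar consonant /s/, so it assimilates in place to [n]. /fuatipedikamsiukeb/ → fuatipedikansiukeb.
Rule 3 (final i-epenthesis): the form ends in the consonant /b/, so [i] is inserted word-finally. /fuatipedikansiukeb/ → fuatipedikansiukebi.

fuatipedikansiukebi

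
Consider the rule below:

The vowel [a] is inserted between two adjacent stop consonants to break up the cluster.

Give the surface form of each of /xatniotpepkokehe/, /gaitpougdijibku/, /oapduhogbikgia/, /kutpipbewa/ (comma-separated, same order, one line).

/xatniotpepkokehe/: /t/ and /p/ form a stop–stop cluster, so [a] is inserted between them. /p/ and /k/ form a stop–stop cluster, so [a] is inserted between them. → [xatniotapepakokehe].
/gaitpougdijibku/: /t/ and /p/ form a stop–stop cluster, so [a] is inserted between them. /g/ and /d/ form a stop–stop cluster, so [a] is inserted between them. /b/ and /k/ form a stop–stop cluster, so [a] is inserted between them. → [gaitapougadijibaku].
/oapduhogbikgia/: /p/ and /d/ form a stop–stop cluster, so [a] is inserted between them. /g/ and /b/ form a stop–stop cluster, so [a] is inserted between them. /k/ and /g/ form a stop–stop cluster, so [a] is inserted between them. → [oapaduhogabikagia].
/kutpipbewa/: /t/ and /p/ form a stop–stop cluster, so [a] is inserted between them. /p/ and /b/ form a stop–stop cluster, so [a] is inserted between them. → [kutapipabewa].

xatniotapepakokehe, gaitapougadijibaku, oapaduhogabikagia, kutapipabewa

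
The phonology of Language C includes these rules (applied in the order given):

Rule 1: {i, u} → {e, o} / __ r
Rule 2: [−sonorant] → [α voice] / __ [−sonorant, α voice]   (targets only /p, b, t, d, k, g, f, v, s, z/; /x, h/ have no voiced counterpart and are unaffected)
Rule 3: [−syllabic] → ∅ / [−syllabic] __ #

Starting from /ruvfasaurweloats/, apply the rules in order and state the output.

Rule 1 (pre-rhotic lowering): /u/ is a high vowel immediately before /r/, so it lowers to [o]. /ruvfasaurweloats/ → ruvfasaorweloats.
Rule 2 (regressive voicing assimilation): /v/ precedes the voiceless obstruent /f/, so it devoices to [f] by assimilation. /ruvfasaorweloats/ → ruffasaorweloats.
Rule 3 (final cluster simplification): /s/ is the second consonant of a word-final cluster /ts/, so it deletes. /ruffasaorweloats/ → ruffasaorweloat.

ruffasaorweloat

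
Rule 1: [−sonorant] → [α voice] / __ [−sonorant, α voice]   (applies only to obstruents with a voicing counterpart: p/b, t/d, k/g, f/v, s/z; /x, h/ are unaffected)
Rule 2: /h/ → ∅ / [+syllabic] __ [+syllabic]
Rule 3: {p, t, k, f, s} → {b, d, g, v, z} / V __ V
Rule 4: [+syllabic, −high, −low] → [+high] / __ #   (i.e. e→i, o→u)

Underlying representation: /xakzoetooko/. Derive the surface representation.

xagzoedoogu

Rule 1 (regressive voicing assimilation): /k/ precedes the voiced obstruent /z/, so it voices to [g] by assimilation. /xakzoetooko/ → xagzoetooko.
Rule 2 (intervocalic h-deletion): no segment meets the environment; /xagzoetooko/ is unchanged.
Rule 3 (intervocalic voicing): /t/ is a voiceless obstruent between vowels /e/ and /o/, so it voices to [d]. /k/ is a voiceless obstruent between vowels /o/ and /o/, so it voices to [g]. /xagzoetooko/ → xagzoedoogo.
Rule 4 (final vowel raising): /o/ is a mid vowel in word-final position, so it raises to [u]. /xagzoedoogo/ → xagzoedoogu.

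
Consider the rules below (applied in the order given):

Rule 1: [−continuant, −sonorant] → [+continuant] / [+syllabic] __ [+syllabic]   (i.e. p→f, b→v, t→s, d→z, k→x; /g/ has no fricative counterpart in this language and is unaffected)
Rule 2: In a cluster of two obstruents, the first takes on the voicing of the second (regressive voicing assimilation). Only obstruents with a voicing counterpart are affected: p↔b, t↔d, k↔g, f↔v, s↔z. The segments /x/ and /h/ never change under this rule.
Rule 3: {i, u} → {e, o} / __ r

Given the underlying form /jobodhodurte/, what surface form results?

Rule 1 (intervocalic spirantization): /b/ is a stop between vowels /o/ and /o/, so it spirantizes to the fricative [v]. /d/ is a stop between vowels /o/ and /u/, so it spirantizes to the fricative [z]. /jobodhodurte/ → jovodhozurte.
Rule 2 (regressive voicing assimilation): /d/ precedes the voiceless obstruent /h/, so it devoices to [t] by assimilation. /jovodhozurte/ → jovothozurte.
Rule 3 (pre-rhotic lowering): /u/ is a high vowel immediately before /r/, so it lowers to [o]. /jovothozurte/ → jovothozorte.

jovothozorte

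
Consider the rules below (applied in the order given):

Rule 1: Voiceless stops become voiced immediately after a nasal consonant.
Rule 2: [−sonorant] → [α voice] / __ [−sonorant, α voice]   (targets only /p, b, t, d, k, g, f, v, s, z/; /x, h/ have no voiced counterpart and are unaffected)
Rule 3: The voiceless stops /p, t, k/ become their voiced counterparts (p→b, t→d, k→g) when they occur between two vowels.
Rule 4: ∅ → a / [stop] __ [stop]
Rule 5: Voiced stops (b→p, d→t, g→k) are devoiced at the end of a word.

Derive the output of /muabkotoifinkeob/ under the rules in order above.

muapakodoifingeop

Rule 1 (post-nasal voicing): /k/ is a voiceless stop immediately after the nasal /n/, so it voices to [g]. /muabkotoifinkeob/ → muabkotoifingeob.
Rule 2 (regressive voicing assimilation): /b/ precedes the voiceless obstruent /k/, so it devoices to [p] by assimilation. /muabkotoifingeob/ → muapkotoifingeob.
Rule 3 (intervocalic voicing): /t/ is a voiceless stop between vowels /o/ and /o/, so it voices to [d]. /muapkotoifingeob/ → muapkodoifingeob.
Rule 4 (stop-cluster a-epenthesis): /p/ and /k/ form a stop–stop cluster, so [a] is inserted between them. /muapkodoifingeob/ → muapakodoifingeob.
Rule 5 (final devoicing): /b/ is a voiced stop in word-final position, so it devoices to [p]. /muapakodoifingeob/ → muapakodoifingeop.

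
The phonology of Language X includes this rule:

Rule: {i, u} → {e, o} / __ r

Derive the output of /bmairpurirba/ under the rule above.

/i/ is a high vowel immediately before /r/, so it lowers to [e].
/u/ is a high vowel immediately before /r/, so it lowers to [o].
/i/ is a high vowel immediately before /r/, so it lowers to [e].
Surface form: [bmaerporerba].

bmaerporerba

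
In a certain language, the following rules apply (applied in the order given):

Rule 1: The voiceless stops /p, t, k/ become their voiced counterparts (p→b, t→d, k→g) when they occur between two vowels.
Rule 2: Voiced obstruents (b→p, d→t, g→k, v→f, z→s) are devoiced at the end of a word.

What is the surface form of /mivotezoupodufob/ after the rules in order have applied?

Rule 1 (intervocalic voicing): /t/ is a voiceless stop between vowels /o/ and /e/, so it voices to [d]. /p/ is a voiceless stop between vowels /u/ and /o/, so it voices to [b]. /mivotezoupodufob/ → mivodezoubodufob.
Rule 2 (final devoicing): /b/ is a voiced obstruent in word-final position, so it devoices to [p]. /mivodezoubodufob/ → mivodezoubodufop.

mivodezoubodufop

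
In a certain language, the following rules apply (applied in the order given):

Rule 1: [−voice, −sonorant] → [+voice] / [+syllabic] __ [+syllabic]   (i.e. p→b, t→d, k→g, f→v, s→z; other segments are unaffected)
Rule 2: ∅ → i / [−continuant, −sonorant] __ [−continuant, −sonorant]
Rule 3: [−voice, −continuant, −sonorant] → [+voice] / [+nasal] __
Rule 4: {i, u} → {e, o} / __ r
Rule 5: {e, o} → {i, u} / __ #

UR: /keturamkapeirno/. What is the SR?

Rule 1 (intervocalic voicing): /t/ is a voiceless obstruent between vowels /e/ and /u/, so it voices to [d]. /p/ is a voiceless obstruent between vowels /a/ and /e/, so it voices to [b]. /keturamkapeirno/ → keduramkabeirno.
Rule 2 (stop-cluster i-epenthesis): no segment meets the environment; /keduramkabeirno/ is unchanged.
Rule 3 (post-nasal voicing): /k/ is a voiceless stop immediately after the nasal /m/, so it voices to [g]. /keduramkabeirno/ → keduramgabeirno.
Rule 4 (pre-rhotic lowering): /u/ is a high vowel immediately before /r/, so it lowers to [o]. /i/ is a high vowel immediately before /r/, so it lowers to [e]. /keduramgabeirno/ → kedoramgabeerno.
Rule 5 (final vowel raising): /o/ is a mid vowel in word-final position, so it raises to [u]. /kedoramgabeerno/ → kedoramgabeernu.

kedoramgabeernu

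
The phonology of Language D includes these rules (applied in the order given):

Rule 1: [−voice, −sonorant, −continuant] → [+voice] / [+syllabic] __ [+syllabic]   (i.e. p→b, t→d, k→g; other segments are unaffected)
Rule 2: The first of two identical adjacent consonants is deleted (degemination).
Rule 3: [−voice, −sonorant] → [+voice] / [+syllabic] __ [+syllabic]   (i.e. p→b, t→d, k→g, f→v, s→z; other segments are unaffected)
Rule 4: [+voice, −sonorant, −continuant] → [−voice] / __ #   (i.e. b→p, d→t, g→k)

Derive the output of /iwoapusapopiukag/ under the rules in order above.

Rule 1 (intervocalic voicing): /p/ is a voiceless stop between vowels /a/ and /u/, so it voices to [b]. /p/ is a voiceless stop between vowels /a/ and /o/, so it voices to [b]. /p/ is a voiceless stop between vowels /o/ and /i/, so it voices to [b]. /k/ is a voiceless stop between vowels /u/ and /a/, so it voices to [g]. /iwoapusapopiukag/ → iwoabusabobiugag.
Rule 2 (degemination): no segment meets the environment; /iwoabusabobiugag/ is unchanged.
Rule 3 (intervocalic voicing): /s/ is a voiceless obstruent between vowels /u/ and /a/, so it voices to [z]. /iwoabusabobiugag/ → iwoabuzabobiugag.
Rule 4 (final devoicing): /g/ is a voiced stop in word-final position, so it devoices to [k]. /iwoabuzabobiugag/ → iwoabuzabobiugak.

iwoabuzabobiugak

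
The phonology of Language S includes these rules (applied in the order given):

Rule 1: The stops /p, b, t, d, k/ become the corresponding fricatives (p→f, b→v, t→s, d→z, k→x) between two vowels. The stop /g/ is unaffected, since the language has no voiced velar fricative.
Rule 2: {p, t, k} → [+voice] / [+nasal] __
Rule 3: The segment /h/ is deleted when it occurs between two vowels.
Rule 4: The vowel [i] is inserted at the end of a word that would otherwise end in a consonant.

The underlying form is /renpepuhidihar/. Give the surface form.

Rule 1 (intervocalic spirantization): /p/ is a stop between vowels /e/ and /u/, so it spirantizes to the fricative [f]. /d/ is a stop between vowels /i/ and /i/, so it spirantizes to the fricative [z]. /renpepuhidihar/ → renpefuhizihar.
Rule 2 (post-nasal voicing): /p/ is a voiceless stop immediately after the nasal /n/, so it voices to [b]. /renpefuhizihar/ → renbefuhizihar.
Rule 3 (intervocalic h-deletion): /h/ occurs between vowels /u/ and /i/, so it deletes. /h/ occurs between vowels /i/ and /a/, so it deletes. /renbefuhizihar/ → renbefuiziar.
Rule 4 (final i-epenthesis): the form ends in the consonant /r/, so [i] is inserted word-finally. /renbefuiziar/ → renbefuiziari.

renbefuiziari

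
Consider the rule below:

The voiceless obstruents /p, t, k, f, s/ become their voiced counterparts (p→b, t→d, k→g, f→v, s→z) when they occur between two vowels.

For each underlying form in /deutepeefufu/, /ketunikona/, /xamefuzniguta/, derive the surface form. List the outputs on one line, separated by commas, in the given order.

/deutepeefufu/: /t/ is a voiceless obstruent between vowels /u/ and /e/, so it voices to [d]. /p/ is a voiceless obstruent between vowels /e/ and /e/, so it voices to [b]. /f/ is a voiceless obstruent between vowels /e/ and /u/, so it voices to [v]. /f/ is a voiceless obstruent between vowels /u/ and /u/, so it voices to [v]. → [deudebeevuvu].
/ketunikona/: /t/ is a voiceless obstruent between vowels /e/ and /u/, so it voices to [d]. /k/ is a voiceless obstruent between vowels /i/ and /o/, so it voices to [g]. → [kedunigona].
/xamefuzniguta/: /f/ is a voiceless obstruent between vowels /e/ and /u/, so it voices to [v]. /t/ is a voiceless obstruent between vowels /u/ and /a/, so it voices to [d]. → [xamevuzniguda].

deudebeevuvu, kedunigona, xamevuzniguda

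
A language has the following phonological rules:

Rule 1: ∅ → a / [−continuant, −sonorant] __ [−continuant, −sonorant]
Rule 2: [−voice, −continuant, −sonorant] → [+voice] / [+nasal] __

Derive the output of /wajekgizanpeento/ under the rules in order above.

Rule 1 (stop-cluster a-epenthesis): /k/ and /g/ form a stop–stop cluster, so [a] is inserted between them. /wajekgizanpeento/ → wajekagizanpeento.
Rule 2 (post-nasal voicing): /p/ is a voiceless stop immediately after the nasal /n/, so it voices to [b]. /t/ is a voiceless stop immediately after the nasal /n/, so it voices to [d]. /wajekagizanpeento/ → wajekagizanbeendo.

wajekagizanbeendo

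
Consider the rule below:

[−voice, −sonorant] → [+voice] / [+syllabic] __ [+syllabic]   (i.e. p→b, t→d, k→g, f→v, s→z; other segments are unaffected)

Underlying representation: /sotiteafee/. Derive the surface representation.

Scanning /sotiteafee/: /s/ at position 1 is not in the conditioning environment; /t/ is a voiceless obstruent between vowels /o/ and /i/, so it voices to [d]; /t/ is a voiceless obstruent between vowels /i/ and /e/, so it voices to [d]; /f/ is a voiceless obstruent between vowels /a/ and /e/, so it voices to [v].
Result: [sodideavee].

sodideavee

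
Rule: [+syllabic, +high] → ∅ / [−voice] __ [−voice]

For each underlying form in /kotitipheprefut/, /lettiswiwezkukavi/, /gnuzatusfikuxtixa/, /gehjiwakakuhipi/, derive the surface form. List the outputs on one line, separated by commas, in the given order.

/kotitipheprefut/: /i/ is a high vowel flanked by voiceless consonants /t/ and /t/, so it deletes. /i/ is a high vowel flanked by voiceless consonants /t/ and /p/, so it deletes. /u/ is a high vowel flanked by voiceless consonants /f/ and /t/, so it deletes. → [kottphepreft].
/lettiswiwezkukavi/: /i/ is a high vowel flanked by voiceless consonants /t/ and /s/, so it deletes. /u/ is a high vowel flanked by voiceless consonants /k/ and /k/, so it deletes. → [lettswiwezkkavi].
/gnuzatusfikuxtixa/: /u/ is a high vowel flanked by voiceless consonants /t/ and /s/, so it deletes. /i/ is a high vowel flanked by voiceless consonants /f/ and /k/, so it deletes. /u/ is a high vowel flanked by voiceless consonants /k/ and /x/, so it deletes. /i/ is a high vowel flanked by voiceless consonants /t/ and /x/, so it deletes. → [gnuzatsfkxtxa].
/gehjiwakakuhipi/: /u/ is a high vowel flanked by voiceless consonants /k/ and /h/, so it deletes. /i/ is a high vowel flanked by voiceless consonants /h/ and /p/, so it deletes. → [gehjiwakakhpi].

kottphepreft, lettswiwezkkavi, gnuzatsfkxtxa, gehjiwakakhpi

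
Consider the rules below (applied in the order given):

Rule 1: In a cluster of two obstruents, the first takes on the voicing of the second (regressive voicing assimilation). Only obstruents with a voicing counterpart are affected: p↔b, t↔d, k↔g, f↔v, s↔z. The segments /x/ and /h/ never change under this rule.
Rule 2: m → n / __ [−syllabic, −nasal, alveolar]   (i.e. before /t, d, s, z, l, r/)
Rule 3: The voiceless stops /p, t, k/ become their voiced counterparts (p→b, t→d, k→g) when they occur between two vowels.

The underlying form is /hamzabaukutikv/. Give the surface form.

hanzabaugudigv

Rule 1 (regressive voicing assimilation): /k/ precedes the voiced obstruent /v/, so it voices to [g] by assimilation. /hamzabaukutikv/ → hamzabaukutigv.
Rule 2 (nasal place assimilation): /m/ precedes the alveolar consonant /z/, so it assimilates in place to [n]. /hamzabaukutigv/ → hanzabaukutigv.
Rule 3 (intervocalic voicing): /k/ is a voiceless stop between vowels /u/ and /u/, so it voices to [g]. /t/ is a voiceless stop between vowels /u/ and /i/, so it voices to [d]. /hanzabaukutigv/ → hanzabaugudigv.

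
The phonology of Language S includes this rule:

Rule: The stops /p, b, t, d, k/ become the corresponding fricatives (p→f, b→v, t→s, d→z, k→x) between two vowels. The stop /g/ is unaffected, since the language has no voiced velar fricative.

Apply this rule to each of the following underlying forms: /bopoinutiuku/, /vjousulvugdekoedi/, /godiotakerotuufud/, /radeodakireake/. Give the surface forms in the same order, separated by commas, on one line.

bofoinusiuxu, vjousulvugdexoezi, goziosaxerosuufud, razeozaxireaxe

/bopoinutiuku/: /p/ is a stop between vowels /o/ and /o/, so it spirantizes to the fricative [f]. /t/ is a stop between vowels /u/ and /i/, so it spirantizes to the fricative [s]. /k/ is a stop between vowels /u/ and /u/, so it spirantizes to the fricative [x]. → [bofoinusiuxu].
/vjousulvugdekoedi/: /k/ is a stop between vowels /e/ and /o/, so it spirantizes to the fricative [x]. /d/ is a stop between vowels /e/ and /i/, so it spirantizes to the fricative [z]. → [vjousulvugdexoezi].
/godiotakerotuufud/: /d/ is a stop between vowels /o/ and /i/, so it spirantizes to the fricative [z]. /t/ is a stop between vowels /o/ and /a/, so it spirantizes to the fricative [s]. /k/ is a stop between vowels /a/ and /e/, so it spirantizes to the fricative [x]. /t/ is a stop between vowels /o/ and /u/, so it spirantizes to the fricative [s]. → [goziosaxerosuufud].
/radeodakireake/: /d/ is a stop between vowels /a/ and /e/, so it spirantizes to the fricative [z]. /d/ is a stop between vowels /o/ and /a/, so it spirantizes to the fricative [z]. /k/ is a stop between vowels /a/ and /i/, so it spirantizes to the fricative [x]. /k/ is a stop between vowels /a/ and /e/, so it spirantizes to the fricative [x]. → [razeozaxireaxe].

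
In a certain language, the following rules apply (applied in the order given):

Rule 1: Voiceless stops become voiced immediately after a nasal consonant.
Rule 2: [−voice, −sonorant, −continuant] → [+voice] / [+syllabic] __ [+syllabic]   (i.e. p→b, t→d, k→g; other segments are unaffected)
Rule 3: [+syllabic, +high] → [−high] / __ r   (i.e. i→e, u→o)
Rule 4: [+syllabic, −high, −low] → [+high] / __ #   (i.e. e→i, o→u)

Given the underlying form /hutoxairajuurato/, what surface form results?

Rule 1 (post-nasal voicing): no segment meets the environment; /hutoxairajuurato/ is unchanged.
Rule 2 (intervocalic voicing): /t/ is a voiceless stop between vowels /u/ and /o/, so it voices to [d]. /t/ is a voiceless stop between vowels /a/ and /o/, so it voices to [d]. /hutoxairajuurato/ → hudoxairajuurado.
Rule 3 (pre-rhotic lowering): /i/ is a high vowel immediately before /r/, so it lowers to [e]. /u/ is a high vowel immediately before /r/, so it lowers to [o]. /hudoxairajuurado/ → hudoxaerajuorado.
Rule 4 (final vowel raising): /o/ is a mid vowel in word-final position, so it raises to [u]. /hudoxaerajuorado/ → hudoxaerajuoradu.

hudoxaerajuoradu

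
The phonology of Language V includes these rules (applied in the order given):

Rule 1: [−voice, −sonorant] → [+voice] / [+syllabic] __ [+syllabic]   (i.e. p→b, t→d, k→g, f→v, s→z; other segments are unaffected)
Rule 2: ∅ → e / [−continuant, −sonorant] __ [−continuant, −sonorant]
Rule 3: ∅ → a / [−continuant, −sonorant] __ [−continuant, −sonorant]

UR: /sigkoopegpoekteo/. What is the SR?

sigekoobegepoeketeo

Rule 1 (intervocalic voicing): /p/ is a voiceless obstruent between vowels /o/ and /e/, so it voices to [b]. /sigkoopegpoekteo/ → sigkoobegpoekteo.
Rule 2 (stop-cluster e-epenthesis): /g/ and /k/ form a stop–stop cluster, so [e] is inserted between them. /g/ and /p/ form a stop–stop cluster, so [e] is inserted between them. /k/ and /t/ form a stop–stop cluster, so [e] is inserted between them. /sigkoobegpoekteo/ → sigekoobegepoeketeo.
Rule 3 (stop-cluster a-epenthesis): no segment meets the environment; /sigekoobegepoeketeo/ is unchanged.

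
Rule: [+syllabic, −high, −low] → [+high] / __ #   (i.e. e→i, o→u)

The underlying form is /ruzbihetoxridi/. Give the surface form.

No segment of /ruzbihetoxridi/ meets the structural description of the rule, so the form surfaces unchanged.

ruzbihetoxridi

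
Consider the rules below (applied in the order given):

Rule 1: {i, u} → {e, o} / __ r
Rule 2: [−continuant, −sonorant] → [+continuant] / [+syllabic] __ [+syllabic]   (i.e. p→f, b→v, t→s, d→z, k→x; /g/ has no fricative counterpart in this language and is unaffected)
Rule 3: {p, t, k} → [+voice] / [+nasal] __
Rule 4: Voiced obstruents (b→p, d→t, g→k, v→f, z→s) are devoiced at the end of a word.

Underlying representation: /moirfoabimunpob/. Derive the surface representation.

Rule 1 (pre-rhotic lowering): /i/ is a high vowel immediately before /r/, so it lowers to [e]. /moirfoabimunpob/ → moerfoabimunpob.
Rule 2 (intervocalic spirantization): /b/ is a stop between vowels /a/ and /i/, so it spirantizes to the fricative [v]. /moerfoabimunpob/ → moerfoavimunpob.
Rule 3 (post-nasal voicing): /p/ is a voiceless stop immediately after the nasal /n/, so it voices to [b]. /moerfoavimunpob/ → moerfoavimunbob.
Rule 4 (final devoicing): /b/ is a voiced obstruent in word-final position, so it devoices to [p]. /moerfoavimunbob/ → moerfoavimunbop.

moerfoavimunbop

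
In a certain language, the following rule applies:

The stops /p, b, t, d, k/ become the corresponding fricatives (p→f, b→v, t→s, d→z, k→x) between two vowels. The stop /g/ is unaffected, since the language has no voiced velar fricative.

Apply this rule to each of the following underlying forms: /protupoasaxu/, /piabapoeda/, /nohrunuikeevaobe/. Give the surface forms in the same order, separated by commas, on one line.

/protupoasaxu/: /t/ is a stop between vowels /o/ and /u/, so it spirantizes to the fricative [s]. /p/ is a stop between vowels /u/ and /o/, so it spirantizes to the fricative [f]. → [prosufoasaxu].
/piabapoeda/: /b/ is a stop between vowels /a/ and /a/, so it spirantizes to the fricative [v]. /p/ is a stop between vowels /a/ and /o/, so it spirantizes to the fricative [f]. /d/ is a stop between vowels /e/ and /a/, so it spirantizes to the fricative [z]. → [piavafoeza].
/nohrunuikeevaobe/: /k/ is a stop between vowels /i/ and /e/, so it spirantizes to the fricative [x]. /b/ is a stop between vowels /o/ and /e/, so it spirantizes to the fricative [v]. → [nohrunuixeevaove].

prosufoasaxu, piavafoeza, nohrunuixeevaove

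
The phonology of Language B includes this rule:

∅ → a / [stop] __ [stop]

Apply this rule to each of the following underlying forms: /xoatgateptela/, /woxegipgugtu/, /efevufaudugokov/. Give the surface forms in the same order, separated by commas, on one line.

xoatagatepatela, woxegipagugatu, efevufaudugokov

/xoatgateptela/: /t/ and /g/ form a stop–stop cluster, so [a] is inserted between them. /p/ and /t/ form a stop–stop cluster, so [a] is inserted between them. → [xoatagatepatela].
/woxegipgugtu/: /p/ and /g/ form a stop–stop cluster, so [a] is inserted between them. /g/ and /t/ form a stop–stop cluster, so [a] is inserted between them. → [woxegipagugatu].
/efevufaudugokov/: the rule's environment is not met; surfaces unchanged as [efevufaudugokov].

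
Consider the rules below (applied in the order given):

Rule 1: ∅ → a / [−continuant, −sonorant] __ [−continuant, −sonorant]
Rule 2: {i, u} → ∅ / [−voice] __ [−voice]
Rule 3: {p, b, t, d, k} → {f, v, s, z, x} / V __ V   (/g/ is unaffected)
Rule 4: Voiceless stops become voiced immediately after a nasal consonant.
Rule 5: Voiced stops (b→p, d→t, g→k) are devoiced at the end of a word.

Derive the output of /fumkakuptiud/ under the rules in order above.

fumgakpasiut

Rule 1 (stop-cluster a-epenthesis): /p/ and /t/ form a stop–stop cluster, so [a] is inserted between them. /fumkakuptiud/ → fumkakupatiud.
Rule 2 (high vowel syncope): /u/ is a high vowel flanked by voiceless consonants /k/ and /p/, so it deletes. /fumkakupatiud/ → fumkakpatiud.
Rule 3 (intervocalic spirantization): /t/ is a stop between vowels /a/ and /i/, so it spirantizes to the fricative [s]. /fumkakpatiud/ → fumkakpasiud.
Rule 4 (post-nasal voicing): /k/ is a voiceless stop immediately after the nasal /m/, so it voices to [g]. /fumkakpasiud/ → fumgakpasiud.
Rule 5 (final devoicing): /d/ is a voiced stop in word-final position, so it devoices to [t]. /fumgakpasiud/ → fumgakpasiut.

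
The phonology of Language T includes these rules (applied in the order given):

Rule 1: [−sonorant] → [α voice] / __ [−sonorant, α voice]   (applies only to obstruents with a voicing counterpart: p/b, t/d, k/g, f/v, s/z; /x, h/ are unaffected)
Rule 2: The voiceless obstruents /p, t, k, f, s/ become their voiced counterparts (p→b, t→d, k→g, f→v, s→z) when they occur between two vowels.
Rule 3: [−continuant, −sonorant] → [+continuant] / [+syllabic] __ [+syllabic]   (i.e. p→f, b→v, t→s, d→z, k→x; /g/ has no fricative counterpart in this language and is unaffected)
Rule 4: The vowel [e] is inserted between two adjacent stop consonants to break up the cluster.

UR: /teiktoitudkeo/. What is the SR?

teiketoizutekeo

Rule 1 (regressive voicing assimilation): /d/ precedes the voiceless obstruent /k/, so it devoices to [t] by assimilation. /teiktoitudkeo/ → teiktoitutkeo.
Rule 2 (intervocalic voicing): /t/ is a voiceless obstruent between vowels /i/ and /u/, so it voices to [d]. /teiktoitutkeo/ → teiktoidutkeo.
Rule 3 (intervocalic spirantization): /d/ is a stop between vowels /i/ and /u/, so it spirantizes to the fricative [z]. /teiktoidutkeo/ → teiktoizutkeo.
Rule 4 (stop-cluster e-epenthesis): /k/ and /t/ form a stop–stop cluster, so [e] is inserted between them. /t/ and /k/ form a stop–stop cluster, so [e] is inserted between them. /teiktoizutkeo/ → teiketoizutekeo.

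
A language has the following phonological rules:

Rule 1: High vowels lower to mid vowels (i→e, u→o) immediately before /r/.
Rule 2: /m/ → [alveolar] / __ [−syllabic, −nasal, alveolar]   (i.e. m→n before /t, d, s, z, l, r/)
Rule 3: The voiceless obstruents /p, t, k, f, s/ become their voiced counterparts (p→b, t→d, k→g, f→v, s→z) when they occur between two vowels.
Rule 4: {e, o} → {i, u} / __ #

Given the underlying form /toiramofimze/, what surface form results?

toeramovinzi

Rule 1 (pre-rhotic lowering): /i/ is a high vowel immediately before /r/, so it lowers to [e]. /toiramofimze/ → toeramofimze.
Rule 2 (nasal place assimilation): /m/ precedes the alveolar consonant /z/, so it assimilates in place to [n]. /toeramofimze/ → toeramofinze.
Rule 3 (intervocalic voicing): /f/ is a voiceless obstruent between vowels /o/ and /i/, so it voices to [v]. /toeramofinze/ → toeramovinze.
Rule 4 (final vowel raising): /e/ is a mid vowel in word-final position, so it raises to [i]. /toeramovinze/ → toeramovinzi.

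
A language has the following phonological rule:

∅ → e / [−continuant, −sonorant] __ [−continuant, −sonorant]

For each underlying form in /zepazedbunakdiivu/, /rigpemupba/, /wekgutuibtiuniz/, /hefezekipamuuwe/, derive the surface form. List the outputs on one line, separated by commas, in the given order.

/zepazedbunakdiivu/: /d/ and /b/ form a stop–stop cluster, so [e] is inserted between them. /k/ and /d/ form a stop–stop cluster, so [e] is inserted between them. → [zepazedebunakediivu].
/rigpemupba/: /g/ and /p/ form a stop–stop cluster, so [e] is inserted between them. /p/ and /b/ form a stop–stop cluster, so [e] is inserted between them. → [rigepemupeba].
/wekgutuibtiuniz/: /k/ and /g/ form a stop–stop cluster, so [e] is inserted between them. /b/ and /t/ form a stop–stop cluster, so [e] is inserted between them. → [wekegutuibetiuniz].
/hefezekipamuuwe/: the rule's environment is not met; surfaces unchanged as [hefezekipamuuwe].

zepazedebunakediivu, rigepemupeba, wekegutuibetiuniz, hefezekipamuuwe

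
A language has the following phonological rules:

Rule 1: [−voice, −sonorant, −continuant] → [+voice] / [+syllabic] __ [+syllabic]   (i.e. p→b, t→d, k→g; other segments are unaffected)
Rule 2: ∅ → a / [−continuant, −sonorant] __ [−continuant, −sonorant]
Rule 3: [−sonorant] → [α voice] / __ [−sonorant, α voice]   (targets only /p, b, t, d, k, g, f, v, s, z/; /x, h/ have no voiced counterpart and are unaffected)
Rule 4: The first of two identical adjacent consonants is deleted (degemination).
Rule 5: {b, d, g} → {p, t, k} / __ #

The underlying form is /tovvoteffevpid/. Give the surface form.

tovodefefpit

Rule 1 (intervocalic voicing): /t/ is a voiceless stop between vowels /o/ and /e/, so it voices to [d]. /tovvoteffevpid/ → tovvodeffevpid.
Rule 2 (stop-cluster a-epenthesis): no segment meets the environment; /tovvodeffevpid/ is unchanged.
Rule 3 (regressive voicing assimilation): /v/ precedes the voiceless obstruent /p/, so it devoices to [f] by assimilation. /tovvodeffevpid/ → tovvodeffefpid.
Rule 4 (degemination): /vv/ is a geminate; the first /v/ deletes. /ff/ is a geminate; the first /f/ deletes. /tovvodeffefpid/ → tovodefefpid.
Rule 5 (final devoicing): /d/ is a voiced stop in word-final position, so it devoices to [t]. /tovodefefpid/ → tovodefefpit.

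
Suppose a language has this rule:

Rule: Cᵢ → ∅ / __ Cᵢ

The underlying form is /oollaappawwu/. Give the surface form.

oolaapawu

/ll/ is a geminate; the first /l/ deletes.
/pp/ is a geminate; the first /p/ deletes.
/ww/ is a geminate; the first /w/ deletes.
The other instances of /l/, /p/, /w/ do not occur in the required environment and remain unchanged.
Surface form: [oolaapawu].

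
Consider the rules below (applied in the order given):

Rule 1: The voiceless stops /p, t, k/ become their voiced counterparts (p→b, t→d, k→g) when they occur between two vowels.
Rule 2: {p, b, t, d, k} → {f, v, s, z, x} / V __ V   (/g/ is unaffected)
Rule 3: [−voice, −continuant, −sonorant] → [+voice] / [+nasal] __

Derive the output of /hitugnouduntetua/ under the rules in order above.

hizugnouzundezua

Rule 1 (intervocalic voicing): /t/ is a voiceless stop between vowels /i/ and /u/, so it voices to [d]. /t/ is a voiceless stop between vowels /e/ and /u/, so it voices to [d]. /hitugnouduntetua/ → hidugnouduntedua.
Rule 2 (intervocalic spirantization): /d/ is a stop between vowels /i/ and /u/, so it spirantizes to the fricative [z]. /d/ is a stop between vowels /u/ and /u/, so it spirantizes to the fricative [z]. /d/ is a stop between vowels /e/ and /u/, so it spirantizes to the fricative [z]. /hidugnouduntedua/ → hizugnouzuntezua.
Rule 3 (post-nasal voicing): /t/ is a voiceless stop immediately after the nasal /n/, so it voices to [d]. /hizugnouzuntezua/ → hizugnouzundezua.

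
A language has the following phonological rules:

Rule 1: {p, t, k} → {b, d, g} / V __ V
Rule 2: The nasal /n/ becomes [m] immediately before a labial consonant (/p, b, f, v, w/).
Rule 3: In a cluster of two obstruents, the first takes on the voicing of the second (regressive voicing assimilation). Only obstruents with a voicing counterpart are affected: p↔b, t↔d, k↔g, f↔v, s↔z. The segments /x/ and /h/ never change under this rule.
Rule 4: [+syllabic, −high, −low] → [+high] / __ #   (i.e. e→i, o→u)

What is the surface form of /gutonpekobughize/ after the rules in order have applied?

Rule 1 (intervocalic voicing): /t/ is a voiceless stop between vowels /u/ and /o/, so it voices to [d]. /k/ is a voiceless stop between vowels /e/ and /o/, so it voices to [g]. /gutonpekobughize/ → gudonpegobughize.
Rule 2 (nasal place assimilation): /n/ precedes the labial consonant /p/, so it assimilates in place to [m]. /gudonpegobughize/ → gudompegobughize.
Rule 3 (regressive voicing assimilation): /g/ precedes the voiceless obstruent /h/, so it devoices to [k] by assimilation. /gudompegobughize/ → gudompegobukhize.
Rule 4 (final vowel raising): /e/ is a mid vowel in word-final position, so it raises to [i]. /gudompegobukhize/ → gudompegobukhizi.

gudompegobukhizi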